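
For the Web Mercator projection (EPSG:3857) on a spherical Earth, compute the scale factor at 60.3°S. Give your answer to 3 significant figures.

The Mercator projection is conformal; its linear scale factor is the same in every direction and equals sec φ = 1/cos φ.
k = 1/cos 60.3° = 1/0.4955 = 2.018.

2.02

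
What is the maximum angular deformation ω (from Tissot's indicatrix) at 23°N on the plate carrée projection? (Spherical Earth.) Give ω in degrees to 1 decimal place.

4.7°

Plate carrée maps x = Rλ, y = Rφ. The meridian scale is h = 1 and the parallel scale is k = 1/cos φ = sec φ.
At 23°: h = 1.000, k = 1.086; principal scales a = 1.086, b = 1.000.
sin(ω/2) = (a − b)/(a + b) = 0.08636/2.086 = 0.04139, so ω = 2 arcsin(0.04139) ≈ 4.7°.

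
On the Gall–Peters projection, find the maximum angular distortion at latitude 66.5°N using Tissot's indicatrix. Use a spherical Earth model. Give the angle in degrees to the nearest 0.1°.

The Gall–Peters projection is cylindrical equal-area with φ₀ = 45°. For cylindrical equal-area with standard parallel φ₀, h = cos φ / cos φ₀ and k = cos φ₀ / cos φ, so h·k = 1.
At 66.5°: h = 0.5639, k = 1.773; principal scales a = 1.773, b = 0.5639.
sin(ω/2) = (a − b)/(a + b) = 1.209/2.337 = 0.5174, so ω = 2 arcsin(0.5174) ≈ 62.3°.

62.3°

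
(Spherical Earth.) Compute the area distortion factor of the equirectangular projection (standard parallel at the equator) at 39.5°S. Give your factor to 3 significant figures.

1.30

In the plate carrée (x = Rλ, y = Rφ), meridians are true-scale (h = 1) and parallels are stretched by k = sec φ.
Areal scale = h·k = 1 × sec φ; at 39.5°, h = 1.000, k = 1.296, so h·k = 1.296.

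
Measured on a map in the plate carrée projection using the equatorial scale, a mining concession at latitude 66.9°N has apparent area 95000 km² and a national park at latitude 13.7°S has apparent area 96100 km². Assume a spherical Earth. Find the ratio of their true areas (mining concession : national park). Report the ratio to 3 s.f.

0.399

Plate carrée has h = 1 and k = sec φ, giving areal scale sec φ; true area = (apparent area) · cos φ.
True area of mining concession: 95000 × cos(66.9°) = 95000 × 0.3923 = 37270 km².
True area of national park: 96100 × cos(13.7°) = 96100 × 0.9715 = 93370 km².
Ratio = 37270 / 93370 ≈ 0.399.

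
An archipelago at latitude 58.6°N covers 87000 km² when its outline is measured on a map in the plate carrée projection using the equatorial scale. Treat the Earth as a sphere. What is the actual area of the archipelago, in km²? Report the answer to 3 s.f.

45300 km²

For the equirectangular projection with φ₀ = 0 (plate carrée), h = 1 along meridians and k = sec φ along parallels.
Areal scale = h·k = 1 × sec φ; at 58.6°, h = 1.000, k = 1.919, so h·k = 1.919.
True area = apparent / (areal scale) = 87000 / 1.919 ≈ 45300 km².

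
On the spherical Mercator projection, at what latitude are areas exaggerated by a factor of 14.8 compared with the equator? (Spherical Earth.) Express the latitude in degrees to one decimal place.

74.9°

Mercator areal scale is sec²φ.
sec²φ = 14.8  ⇒  cos²φ = 0.06757  ⇒  cos φ = 0.2599.
φ = arccos(0.2599) ≈ 74.9°.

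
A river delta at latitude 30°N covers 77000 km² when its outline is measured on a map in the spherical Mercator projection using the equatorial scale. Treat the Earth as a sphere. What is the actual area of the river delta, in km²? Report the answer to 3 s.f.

For Mercator, h = k = sec φ (a conformal cylindrical projection has a single point scale, 1/cos φ).
Areal scale = k² = sec²φ = 1/cos²(30°) = 1/0.8660² = 1.333.
True area = apparent / (areal scale) = 77000 / 1.333 ≈ 57800 km².

57800 km²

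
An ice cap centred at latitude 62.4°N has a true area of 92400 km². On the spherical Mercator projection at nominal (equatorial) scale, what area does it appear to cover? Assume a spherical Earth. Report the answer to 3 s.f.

Mercator is conformal, so the point scale is isotropic: h = k = sec φ = 1/cos φ.
Areal scale = k² = sec²φ = 1/cos²(62.4°) = 1/0.4633² = 4.659.
Apparent area = 92400 × 4.659 ≈ 430000 km².

430000 km²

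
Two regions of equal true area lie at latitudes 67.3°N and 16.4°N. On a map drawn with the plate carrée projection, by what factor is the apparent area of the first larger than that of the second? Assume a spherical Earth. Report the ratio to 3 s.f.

2.49

For the equirectangular projection with φ₀ = 0 (plate carrée), h = 1 along meridians and k = sec φ along parallels.
Areal scale at 67.3°: h·k = 1.000 × 2.591 = 2.591.
Areal scale at 16.4°: h·k = 1.000 × 1.042 = 1.042.
Ratio = 2.591/1.042 ≈ 2.49.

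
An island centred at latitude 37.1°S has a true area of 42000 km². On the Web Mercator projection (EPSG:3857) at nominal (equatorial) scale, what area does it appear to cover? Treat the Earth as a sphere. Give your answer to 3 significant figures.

The Mercator projection is conformal; its linear scale factor is the same in every direction and equals sec φ = 1/cos φ.
Areal scale = k² = sec²φ = 1/cos²(37.1°) = 1/0.7976² = 1.572.
Apparent area = 42000 × 1.572 ≈ 66000 km².

66000 km²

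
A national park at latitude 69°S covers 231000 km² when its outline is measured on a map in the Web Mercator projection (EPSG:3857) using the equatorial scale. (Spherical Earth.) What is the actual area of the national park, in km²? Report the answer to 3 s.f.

For Mercator, h = k = sec φ (a conformal cylindrical projection has a single point scale, 1/cos φ).
Areal scale = k² = sec²φ = 1/cos²(69°) = 1/0.3584² = 7.786.
True area = apparent / (areal scale) = 231000 / 7.786 ≈ 29700 km².

29700 km²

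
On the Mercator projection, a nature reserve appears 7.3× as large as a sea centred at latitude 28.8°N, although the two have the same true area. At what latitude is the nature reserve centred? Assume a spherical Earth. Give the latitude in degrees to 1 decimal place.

71.1°

On Mercator, (apparent₁)/(apparent₂) = sec²φ₁ / sec²φ₂ when true areas are equal.
cos²φ₂ / cos²φ₁ = 7.3  ⇒  cos φ₁ = cos 28.8° / √7.3 = 0.8763/2.702 = 0.3243.
φ₁ = arccos(0.3243) ≈ 71.1°.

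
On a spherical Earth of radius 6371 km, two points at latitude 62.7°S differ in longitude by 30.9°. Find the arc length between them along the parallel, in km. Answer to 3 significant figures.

Arc length along a parallel = R cos φ · Δλ (with Δλ in radians).
= 6371 × cos 62.7° × (30.9° × π/180) = 6371 × 0.4586 × 0.5393 ≈ 1580 km.

1580 km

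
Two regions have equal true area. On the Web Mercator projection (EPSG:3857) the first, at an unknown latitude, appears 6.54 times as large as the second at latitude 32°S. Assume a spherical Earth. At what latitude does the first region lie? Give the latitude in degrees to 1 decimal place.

70.6°

For equal true areas on Mercator, apparent areas scale as sec²φ, so the ratio is cos²φ₂ / cos²φ₁.
cos²φ₂ / cos²φ₁ = 6.54  ⇒  cos φ₁ = cos 32° / √6.54 = 0.8480/2.557 = 0.3316.
φ₁ = arccos(0.3316) ≈ 70.6°.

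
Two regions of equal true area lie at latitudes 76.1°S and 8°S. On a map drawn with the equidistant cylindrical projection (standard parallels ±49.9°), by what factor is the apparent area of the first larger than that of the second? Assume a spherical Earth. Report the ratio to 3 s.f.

4.12

The equidistant cylindrical projection with φ₀ = 49.9° has h = 1 (meridians true) and k = cos φ₀ / cos φ along parallels.
Areal scale at 76.1°: h·k = 1.000 × 2.681 = 2.681.
Areal scale at 8°: h·k = 1.000 × 0.6505 = 0.6505.
Ratio = 2.681/0.6505 ≈ 4.12.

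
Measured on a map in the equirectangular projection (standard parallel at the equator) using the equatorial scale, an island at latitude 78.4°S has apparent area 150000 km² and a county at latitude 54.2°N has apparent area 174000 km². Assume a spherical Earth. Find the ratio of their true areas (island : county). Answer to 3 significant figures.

0.296

On the plate carrée, areal scale = h·k = 1 × sec φ, so true area = apparent × cos φ.
True area of island: 150000 × cos(78.4°) = 150000 × 0.2011 = 30160 km².
True area of county: 174000 × cos(54.2°) = 174000 × 0.5850 = 101800 km².
Ratio = 30160 / 101800 ≈ 0.296.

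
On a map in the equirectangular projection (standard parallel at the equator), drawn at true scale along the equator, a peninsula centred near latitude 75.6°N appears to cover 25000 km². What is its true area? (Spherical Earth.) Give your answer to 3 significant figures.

6220 km²

Plate carrée maps x = Rλ, y = Rφ. The meridian scale is h = 1 and the parallel scale is k = 1/cos φ = sec φ.
Areal scale = h·k = 1 × sec φ; at 75.6°, h = 1.000, k = 4.021, so h·k = 4.021.
True area = apparent / (areal scale) = 25000 / 4.021 ≈ 6220 km².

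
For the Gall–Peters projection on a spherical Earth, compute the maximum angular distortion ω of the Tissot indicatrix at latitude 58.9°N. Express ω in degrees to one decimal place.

35.4°

The Gall–Peters projection is cylindrical equal-area with φ₀ = 45°. For cylindrical equal-area with standard parallel φ₀, h = cos φ / cos φ₀ and k = cos φ₀ / cos φ, so h·k = 1.
At 58.9°: h = 0.7305, k = 1.369; principal scales a = 1.369, b = 0.7305.
sin(ω/2) = (a − b)/(a + b) = 0.6385/2.099 = 0.3041, so ω = 2 arcsin(0.3041) ≈ 35.4°.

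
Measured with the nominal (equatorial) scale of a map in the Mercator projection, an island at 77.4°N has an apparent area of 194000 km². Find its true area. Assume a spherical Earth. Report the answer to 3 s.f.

9230 km²

Mercator is conformal, so the point scale is isotropic: h = k = sec φ = 1/cos φ.
Areal scale = k² = sec²φ = 1/cos²(77.4°) = 1/0.2181² = 21.01.
True area = apparent / (areal scale) = 194000 / 21.01 ≈ 9230 km².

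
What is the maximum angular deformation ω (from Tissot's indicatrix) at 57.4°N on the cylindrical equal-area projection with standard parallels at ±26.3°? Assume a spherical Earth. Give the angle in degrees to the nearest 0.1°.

56.0°

For cylindrical equal-area with standard parallel φ₀, h = cos φ / cos φ₀ and k = cos φ₀ / cos φ, so h·k = 1.
At 57.4°: h = 0.6010, k = 1.664; principal scales a = 1.664, b = 0.6010.
sin(ω/2) = (a − b)/(a + b) = 1.063/2.265 = 0.4693, so ω = 2 arcsin(0.4693) ≈ 56.0°.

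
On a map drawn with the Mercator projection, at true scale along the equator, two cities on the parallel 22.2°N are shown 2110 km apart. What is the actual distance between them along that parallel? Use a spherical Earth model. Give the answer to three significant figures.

For Mercator, h = k = sec φ (a conformal cylindrical projection has a single point scale, 1/cos φ).
Along the parallel at 22.2°, map distances are exaggerated by k = sec 22.2° = 1.080.
True distance = 2110 / 1.080 = 2110 × cos 22.2° ≈ 1950 km.

1950 km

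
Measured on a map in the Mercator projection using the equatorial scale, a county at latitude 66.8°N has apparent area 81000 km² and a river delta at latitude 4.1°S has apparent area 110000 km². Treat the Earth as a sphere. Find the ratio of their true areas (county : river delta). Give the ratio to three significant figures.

Mercator's areal exaggeration is sec²φ; hence true area = (apparent area) · cos²φ.
True area of county: 81000 × cos²(66.8°) = 81000 × 0.1552 = 12570 km².
True area of river delta: 110000 × cos²(4.1°) = 110000 × 0.9949 = 109400 km².
Ratio = 12570 / 109400 ≈ 0.115.

0.115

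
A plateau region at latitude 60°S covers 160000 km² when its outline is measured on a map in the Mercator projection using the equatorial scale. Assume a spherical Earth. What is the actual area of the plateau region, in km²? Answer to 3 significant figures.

40000 km²

The Mercator projection is conformal; its linear scale factor is the same in every direction and equals sec φ = 1/cos φ.
Areal scale = k² = sec²φ = 1/cos²(60°) = 1/0.5000² = 4.000.
True area = apparent / (areal scale) = 160000 / 4.000 ≈ 40000 km².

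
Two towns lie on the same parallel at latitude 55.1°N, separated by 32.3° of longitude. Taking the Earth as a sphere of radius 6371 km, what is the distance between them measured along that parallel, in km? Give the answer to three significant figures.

2050 km

Arc length along a parallel = R cos φ · Δλ (with Δλ in radians).
= 6371 × cos 55.1° × (32.3° × π/180) = 6371 × 0.5721 × 0.5637 ≈ 2050 km.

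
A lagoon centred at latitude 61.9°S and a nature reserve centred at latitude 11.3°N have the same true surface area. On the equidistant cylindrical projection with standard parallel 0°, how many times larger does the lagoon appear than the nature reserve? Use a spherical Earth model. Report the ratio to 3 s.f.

2.08

Plate carrée maps x = Rλ, y = Rφ. The meridian scale is h = 1 and the parallel scale is k = 1/cos φ = sec φ.
Areal scale at 61.9°: h·k = 1.000 × 2.123 = 2.123.
Areal scale at 11.3°: h·k = 1.000 × 1.020 = 1.020.
Ratio = 2.123/1.020 ≈ 2.08.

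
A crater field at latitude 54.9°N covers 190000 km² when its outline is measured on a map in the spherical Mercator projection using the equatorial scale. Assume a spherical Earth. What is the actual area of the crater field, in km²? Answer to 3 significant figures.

For Mercator, h = k = sec φ (a conformal cylindrical projection has a single point scale, 1/cos φ).
Areal scale = k² = sec²φ = 1/cos²(54.9°) = 1/0.5750² = 3.025.
True area = apparent / (areal scale) = 190000 / 3.025 ≈ 62800 km².

62800 km²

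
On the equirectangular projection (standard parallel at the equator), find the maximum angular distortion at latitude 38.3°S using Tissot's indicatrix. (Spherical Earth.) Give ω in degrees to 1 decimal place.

Plate carrée maps x = Rλ, y = Rφ. The meridian scale is h = 1 and the parallel scale is k = 1/cos φ = sec φ.
At 38.3°: h = 1.000, k = 1.274; principal scales a = 1.274, b = 1.000.
sin(ω/2) = (a − b)/(a + b) = 0.2742/2.274 = 0.1206, so ω = 2 arcsin(0.1206) ≈ 13.9°.

13.9°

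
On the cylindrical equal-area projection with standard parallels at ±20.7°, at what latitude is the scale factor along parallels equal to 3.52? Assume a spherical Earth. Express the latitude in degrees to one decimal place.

Cylindrical equal-area (φ₀ = 20.7°): h = cos φ / cos 20.7° along meridians, k = cos 20.7° / cos φ along parallels; h·k = 1.
k = cos φ₀ / cos φ = 3.52  ⇒  cos φ = cos 20.7° / 3.52 = 0.2658.
φ = arccos(0.2658) ≈ 74.6°.

74.6°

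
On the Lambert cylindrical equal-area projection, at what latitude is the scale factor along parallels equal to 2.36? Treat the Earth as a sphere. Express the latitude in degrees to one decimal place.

The Lambert cylindrical equal-area projection is the cylindrical equal-area projection with its standard parallel at the equator (φ₀ = 0). For cylindrical equal-area with standard parallel φ₀, h = cos φ / cos φ₀ and k = cos φ₀ / cos φ, so h·k = 1.
k = cos φ₀ / cos φ = 2.36  ⇒  cos φ = cos 0° / 2.36 = 0.4237.
φ = arccos(0.4237) ≈ 64.9°.

64.9°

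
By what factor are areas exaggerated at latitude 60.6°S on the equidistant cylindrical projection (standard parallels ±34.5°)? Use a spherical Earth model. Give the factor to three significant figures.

The equidistant cylindrical projection with φ₀ = 34.5° has h = 1 (meridians true) and k = cos φ₀ / cos φ along parallels.
Areal scale = h·k = 1 × cos φ₀ / cos φ; at 60.6°, h = 1.000, k = 1.679, so h·k = 1.679.

1.68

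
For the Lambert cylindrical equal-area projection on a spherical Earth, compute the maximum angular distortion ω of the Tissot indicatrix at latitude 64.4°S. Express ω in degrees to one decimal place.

The Lambert cylindrical equal-area projection is the cylindrical equal-area projection with its standard parallel at the equator (φ₀ = 0). For cylindrical equal-area with standard parallel φ₀, h = cos φ / cos φ₀ and k = cos φ₀ / cos φ, so h·k = 1.
At 64.4°: h = 0.4321, k = 2.314; principal scales a = 2.314, b = 0.4321.
sin(ω/2) = (a − b)/(a + b) = 1.882/2.746 = 0.6853, so ω = 2 arcsin(0.6853) ≈ 86.5°.

86.5°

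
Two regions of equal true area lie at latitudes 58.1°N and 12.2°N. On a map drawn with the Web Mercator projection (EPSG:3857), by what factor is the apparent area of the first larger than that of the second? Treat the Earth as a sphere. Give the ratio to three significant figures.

Mercator is conformal with k = sec φ, so areal scale = k² = sec²φ.
At 58.1°: sec²(58.1°) = 1/0.5284² = 3.581.
At 12.2°: sec²(12.2°) = 1/0.9774² = 1.047.
Ratio = 3.581/1.047 = cos²(12.2°)/cos²(58.1°) ≈ 3.42.

3.42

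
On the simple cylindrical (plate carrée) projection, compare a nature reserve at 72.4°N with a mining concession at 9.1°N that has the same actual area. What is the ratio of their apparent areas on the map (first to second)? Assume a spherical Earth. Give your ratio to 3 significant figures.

For the equirectangular projection with φ₀ = 0 (plate carrée), h = 1 along meridians and k = sec φ along parallels.
Areal scale at 72.4°: h·k = 1.000 × 3.307 = 3.307.
Areal scale at 9.1°: h·k = 1.000 × 1.013 = 1.013.
Ratio = 3.307/1.013 ≈ 3.27.

3.27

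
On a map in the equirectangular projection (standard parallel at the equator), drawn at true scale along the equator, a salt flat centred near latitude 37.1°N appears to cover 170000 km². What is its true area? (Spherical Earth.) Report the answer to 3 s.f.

136000 km²

For the equirectangular projection with φ₀ = 0 (plate carrée), h = 1 along meridians and k = sec φ along parallels.
Areal scale = h·k = 1 × sec φ; at 37.1°, h = 1.000, k = 1.254, so h·k = 1.254.
True area = apparent / (areal scale) = 170000 / 1.254 ≈ 136000 km².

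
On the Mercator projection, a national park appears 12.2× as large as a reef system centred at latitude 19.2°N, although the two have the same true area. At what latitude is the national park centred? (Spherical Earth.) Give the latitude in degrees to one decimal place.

74.3°

Mercator areal scale is sec²φ, so apparent-area ratio = sec²φ₁ / sec²φ₂ = cos²φ₂ / cos²φ₁.
cos²φ₂ / cos²φ₁ = 12.2  ⇒  cos φ₁ = cos 19.2° / √12.2 = 0.9444/3.493 = 0.2704.
φ₁ = arccos(0.2704) ≈ 74.3°.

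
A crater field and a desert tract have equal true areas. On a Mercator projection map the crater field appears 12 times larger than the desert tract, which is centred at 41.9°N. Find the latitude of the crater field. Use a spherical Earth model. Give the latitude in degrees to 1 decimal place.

77.6°

Mercator areal scale is sec²φ, so apparent-area ratio = sec²φ₁ / sec²φ₂ = cos²φ₂ / cos²φ₁.
cos²φ₂ / cos²φ₁ = 12  ⇒  cos φ₁ = cos 41.9° / √12 = 0.7443/3.464 = 0.2149.
φ₁ = arccos(0.2149) ≈ 77.6°.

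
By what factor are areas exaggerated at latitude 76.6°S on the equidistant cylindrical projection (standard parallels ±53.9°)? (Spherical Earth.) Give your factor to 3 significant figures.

2.54

With standard parallel φ₀ = 53.9°, the equirectangular projection gives x = Rλ cos φ₀, y = Rφ, so h = 1 and k = cos 53.9° / cos φ.
Areal scale = h·k = 1 × cos φ₀ / cos φ; at 76.6°, h = 1.000, k = 2.542, so h·k = 2.542.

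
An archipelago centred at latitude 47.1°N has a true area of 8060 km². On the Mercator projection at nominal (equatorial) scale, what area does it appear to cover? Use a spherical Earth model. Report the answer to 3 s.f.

17400 km²

For Mercator, h = k = sec φ (a conformal cylindrical projection has a single point scale, 1/cos φ).
Areal scale = k² = sec²φ = 1/cos²(47.1°) = 1/0.6807² = 2.158.
Apparent area = 8060 × 2.158 ≈ 17400 km².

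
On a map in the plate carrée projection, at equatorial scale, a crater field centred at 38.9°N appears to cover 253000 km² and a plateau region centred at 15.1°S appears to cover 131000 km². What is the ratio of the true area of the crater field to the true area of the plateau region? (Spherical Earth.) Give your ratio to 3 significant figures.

1.56

On the plate carrée, areal scale = h·k = 1 × sec φ, so true area = apparent × cos φ.
True area of crater field: 253000 × cos(38.9°) = 253000 × 0.7782 = 196900 km².
True area of plateau region: 131000 × cos(15.1°) = 131000 × 0.9655 = 126500 km².
Ratio = 196900 / 126500 ≈ 1.56.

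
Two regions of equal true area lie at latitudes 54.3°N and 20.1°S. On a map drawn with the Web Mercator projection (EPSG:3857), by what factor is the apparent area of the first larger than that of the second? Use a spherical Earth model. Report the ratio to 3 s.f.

Mercator areal scale is sec²φ.
At 54.3°: sec²(54.3°) = 1/0.5835² = 2.937.
At 20.1°: sec²(20.1°) = 1/0.9391² = 1.134.
Ratio = 2.937/1.134 = cos²(20.1°)/cos²(54.3°) ≈ 2.59.

2.59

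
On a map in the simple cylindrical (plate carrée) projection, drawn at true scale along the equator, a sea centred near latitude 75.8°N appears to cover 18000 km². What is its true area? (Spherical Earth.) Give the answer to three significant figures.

4420 km²

Plate carrée maps x = Rλ, y = Rφ. The meridian scale is h = 1 and the parallel scale is k = 1/cos φ = sec φ.
Areal scale = h·k = 1 × sec φ; at 75.8°, h = 1.000, k = 4.077, so h·k = 4.077.
True area = apparent / (areal scale) = 18000 / 4.077 ≈ 4420 km².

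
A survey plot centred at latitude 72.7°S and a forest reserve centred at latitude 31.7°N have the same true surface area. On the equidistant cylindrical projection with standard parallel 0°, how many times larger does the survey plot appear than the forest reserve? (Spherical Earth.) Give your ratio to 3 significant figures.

2.86

For the equirectangular projection with φ₀ = 0 (plate carrée), h = 1 along meridians and k = sec φ along parallels.
Areal scale at 72.7°: h·k = 1.000 × 3.363 = 3.363.
Areal scale at 31.7°: h·k = 1.000 × 1.175 = 1.175.
Ratio = 3.363/1.175 ≈ 2.86.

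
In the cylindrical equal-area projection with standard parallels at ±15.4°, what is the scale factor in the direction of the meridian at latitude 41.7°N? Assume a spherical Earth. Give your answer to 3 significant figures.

A cylindrical equal-area projection with standard parallel φ₀ has meridian scale h = cos φ / cos φ₀ and parallel scale k = cos φ₀ / cos φ (so areas are preserved, h·k = 1).
h = cos 41.7° / cos 15.4° = 0.7466/0.9641 = 0.7744.

0.774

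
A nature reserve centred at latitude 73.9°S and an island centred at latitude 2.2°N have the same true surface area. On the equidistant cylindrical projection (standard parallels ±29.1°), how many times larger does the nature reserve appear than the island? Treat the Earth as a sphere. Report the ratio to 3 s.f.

3.60

In the equirectangular projection with standard parallel φ₀ = 29.1° (x = Rλ cos φ₀, y = Rφ), meridians are true-scale (h = 1) and the parallel scale is k = cos φ₀ / cos φ.
Areal scale at 73.9°: h·k = 1.000 × 3.151 = 3.151.
Areal scale at 2.2°: h·k = 1.000 × 0.8744 = 0.8744.
Ratio = 3.151/0.8744 ≈ 3.60.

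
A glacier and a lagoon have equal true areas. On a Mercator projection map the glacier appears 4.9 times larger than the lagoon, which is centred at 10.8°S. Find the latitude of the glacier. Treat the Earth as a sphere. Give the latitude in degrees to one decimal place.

Mercator areal scale is sec²φ, so apparent-area ratio = sec²φ₁ / sec²φ₂ = cos²φ₂ / cos²φ₁.
cos²φ₂ / cos²φ₁ = 4.9  ⇒  cos φ₁ = cos 10.8° / √4.9 = 0.9823/2.214 = 0.4438.
φ₁ = arccos(0.4438) ≈ 63.7°.

63.7°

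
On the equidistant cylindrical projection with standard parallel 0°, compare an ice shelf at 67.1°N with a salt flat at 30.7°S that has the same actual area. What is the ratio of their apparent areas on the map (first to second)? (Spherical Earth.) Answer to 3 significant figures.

For the equirectangular projection with φ₀ = 0 (plate carrée), h = 1 along meridians and k = sec φ along parallels.
Areal scale at 67.1°: h·k = 1.000 × 2.570 = 2.570.
Areal scale at 30.7°: h·k = 1.000 × 1.163 = 1.163.
Ratio = 2.570/1.163 ≈ 2.21.

2.21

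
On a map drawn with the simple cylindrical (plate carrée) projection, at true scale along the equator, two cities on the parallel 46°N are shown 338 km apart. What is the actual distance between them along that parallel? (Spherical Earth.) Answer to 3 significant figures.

235 km

Plate carrée maps x = Rλ, y = Rφ. The meridian scale is h = 1 and the parallel scale is k = 1/cos φ = sec φ.
Along the parallel at 46°, map distances are exaggerated by k = sec 46° = 1.440.
True distance = 338 / 1.440 = 338 × cos 46° ≈ 235 km.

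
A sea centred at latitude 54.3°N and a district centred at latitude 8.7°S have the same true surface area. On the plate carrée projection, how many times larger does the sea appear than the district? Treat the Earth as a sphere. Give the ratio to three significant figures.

For the equirectangular projection with φ₀ = 0 (plate carrée), h = 1 along meridians and k = sec φ along parallels.
Areal scale at 54.3°: h·k = 1.000 × 1.714 = 1.714.
Areal scale at 8.7°: h·k = 1.000 × 1.012 = 1.012.
Ratio = 1.714/1.012 ≈ 1.69.

1.69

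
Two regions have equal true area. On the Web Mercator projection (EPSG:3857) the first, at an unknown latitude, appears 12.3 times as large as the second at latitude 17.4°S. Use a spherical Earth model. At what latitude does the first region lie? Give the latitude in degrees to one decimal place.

For equal true areas on Mercator, apparent areas scale as sec²φ, so the ratio is cos²φ₂ / cos²φ₁.
cos²φ₂ / cos²φ₁ = 12.3  ⇒  cos φ₁ = cos 17.4° / √12.3 = 0.9542/3.507 = 0.2721.
φ₁ = arccos(0.2721) ≈ 74.2°.

74.2°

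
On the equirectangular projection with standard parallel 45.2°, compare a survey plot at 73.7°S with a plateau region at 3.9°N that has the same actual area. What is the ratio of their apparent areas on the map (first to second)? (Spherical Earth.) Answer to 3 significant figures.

3.55

The equidistant cylindrical projection with φ₀ = 45.2° has h = 1 (meridians true) and k = cos φ₀ / cos φ along parallels.
Areal scale at 73.7°: h·k = 1.000 × 2.511 = 2.511.
Areal scale at 3.9°: h·k = 1.000 × 0.7063 = 0.7063.
Ratio = 2.511/0.7063 ≈ 3.55.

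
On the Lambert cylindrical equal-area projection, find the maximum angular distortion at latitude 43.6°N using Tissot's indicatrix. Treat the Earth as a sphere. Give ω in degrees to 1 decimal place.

36.4°

The Lambert cylindrical equal-area projection is the cylindrical equal-area projection with its standard parallel at the equator (φ₀ = 0). For cylindrical equal-area with standard parallel φ₀, h = cos φ / cos φ₀ and k = cos φ₀ / cos φ, so h·k = 1.
At 43.6°: h = 0.7242, k = 1.381; principal scales a = 1.381, b = 0.7242.
sin(ω/2) = (a − b)/(a + b) = 0.6567/2.105 = 0.3120, so ω = 2 arcsin(0.3120) ≈ 36.4°.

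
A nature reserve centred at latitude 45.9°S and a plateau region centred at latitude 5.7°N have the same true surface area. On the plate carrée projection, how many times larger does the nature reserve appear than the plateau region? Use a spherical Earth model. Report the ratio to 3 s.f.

Plate carrée maps x = Rλ, y = Rφ. The meridian scale is h = 1 and the parallel scale is k = 1/cos φ = sec φ.
Areal scale at 45.9°: h·k = 1.000 × 1.437 = 1.437.
Areal scale at 5.7°: h·k = 1.000 × 1.005 = 1.005.
Ratio = 1.437/1.005 ≈ 1.43.

1.43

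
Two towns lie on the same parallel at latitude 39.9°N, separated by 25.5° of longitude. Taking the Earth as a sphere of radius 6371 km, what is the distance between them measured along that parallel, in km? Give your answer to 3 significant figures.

Arc length along a parallel = R cos φ · Δλ (with Δλ in radians).
= 6371 × cos 39.9° × (25.5° × π/180) = 6371 × 0.7672 × 0.4451 ≈ 2180 km.

2180 km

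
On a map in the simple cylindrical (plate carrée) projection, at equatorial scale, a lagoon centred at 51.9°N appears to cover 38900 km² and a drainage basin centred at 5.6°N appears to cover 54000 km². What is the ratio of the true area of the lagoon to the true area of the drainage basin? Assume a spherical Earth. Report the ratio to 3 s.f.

0.447

On the plate carrée, areal scale = h·k = 1 × sec φ, so true area = apparent × cos φ.
True area of lagoon: 38900 × cos(51.9°) = 38900 × 0.6170 = 24000 km².
True area of drainage basin: 54000 × cos(5.6°) = 54000 × 0.9952 = 53740 km².
Ratio = 24000 / 53740 ≈ 0.447.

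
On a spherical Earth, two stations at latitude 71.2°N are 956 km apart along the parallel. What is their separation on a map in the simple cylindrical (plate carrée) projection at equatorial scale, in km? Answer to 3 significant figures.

2970 km

For the equirectangular projection with φ₀ = 0 (plate carrée), h = 1 along meridians and k = sec φ along parallels.
Along the parallel, k = sec 71.2° = 1/0.3223 = 3.103.
Map distance = 956 × 3.103 ≈ 2970 km.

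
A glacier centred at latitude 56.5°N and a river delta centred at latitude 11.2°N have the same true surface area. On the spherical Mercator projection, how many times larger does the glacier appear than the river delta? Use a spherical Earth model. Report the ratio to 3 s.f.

On Mercator, area is exaggerated by sec²φ = 1/cos²φ.
At 56.5°: sec²(56.5°) = 1/0.5519² = 3.283.
At 11.2°: sec²(11.2°) = 1/0.9810² = 1.039.
Ratio = 3.283/1.039 = cos²(11.2°)/cos²(56.5°) ≈ 3.16.

3.16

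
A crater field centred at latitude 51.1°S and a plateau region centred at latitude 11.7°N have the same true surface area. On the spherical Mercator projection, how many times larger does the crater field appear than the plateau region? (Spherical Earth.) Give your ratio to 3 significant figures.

On Mercator, area is exaggerated by sec²φ = 1/cos²φ.
At 51.1°: sec²(51.1°) = 1/0.6280² = 2.536.
At 11.7°: sec²(11.7°) = 1/0.9792² = 1.043.
Ratio = 2.536/1.043 = cos²(11.7°)/cos²(51.1°) ≈ 2.43.

2.43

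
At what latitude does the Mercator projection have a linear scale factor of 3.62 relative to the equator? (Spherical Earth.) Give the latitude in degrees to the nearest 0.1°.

Mercator scale is k = sec φ = 1/cos φ.
1/cos φ = 3.62  ⇒  cos φ = 0.2762  ⇒  φ = arccos(0.2762) ≈ 74.0°.

74.0°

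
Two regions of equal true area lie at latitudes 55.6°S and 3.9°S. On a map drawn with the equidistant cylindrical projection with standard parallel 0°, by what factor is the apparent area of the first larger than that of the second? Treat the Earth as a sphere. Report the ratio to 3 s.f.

1.77

In the plate carrée (x = Rλ, y = Rφ), meridians are true-scale (h = 1) and parallels are stretched by k = sec φ.
Areal scale at 55.6°: h·k = 1.000 × 1.770 = 1.770.
Areal scale at 3.9°: h·k = 1.000 × 1.002 = 1.002.
Ratio = 1.770/1.002 ≈ 1.77.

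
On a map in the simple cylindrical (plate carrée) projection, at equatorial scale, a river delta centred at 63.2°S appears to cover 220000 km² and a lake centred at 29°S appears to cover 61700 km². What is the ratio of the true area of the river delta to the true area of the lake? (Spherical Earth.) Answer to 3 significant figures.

Plate carrée has h = 1 and k = sec φ, giving areal scale sec φ; true area = (apparent area) · cos φ.
True area of river delta: 220000 × cos(63.2°) = 220000 × 0.4509 = 99190 km².
True area of lake: 61700 × cos(29°) = 61700 × 0.8746 = 53960 km².
Ratio = 99190 / 53960 ≈ 1.84.

1.84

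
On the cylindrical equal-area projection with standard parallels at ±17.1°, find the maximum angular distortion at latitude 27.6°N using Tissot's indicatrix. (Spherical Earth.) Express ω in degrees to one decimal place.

8.7°

Cylindrical equal-area (φ₀ = 17.1°): h = cos φ / cos 17.1° along meridians, k = cos 17.1° / cos φ along parallels; h·k = 1.
At 27.6°: h = 0.9272, k = 1.079; principal scales a = 1.079, b = 0.9272.
sin(ω/2) = (a − b)/(a + b) = 0.1513/2.006 = 0.07545, so ω = 2 arcsin(0.07545) ≈ 8.7°.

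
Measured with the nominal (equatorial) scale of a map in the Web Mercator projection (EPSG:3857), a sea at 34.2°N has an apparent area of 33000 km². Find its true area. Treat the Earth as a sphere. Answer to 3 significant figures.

22600 km²

Mercator is conformal, so the point scale is isotropic: h = k = sec φ = 1/cos φ.
Areal scale = k² = sec²φ = 1/cos²(34.2°) = 1/0.8271² = 1.462.
True area = apparent / (areal scale) = 33000 / 1.462 ≈ 22600 km².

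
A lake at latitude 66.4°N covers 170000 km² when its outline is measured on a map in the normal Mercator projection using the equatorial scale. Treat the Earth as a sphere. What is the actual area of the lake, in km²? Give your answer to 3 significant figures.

27200 km²

Mercator is conformal, so the point scale is isotropic: h = k = sec φ = 1/cos φ.
Areal scale = k² = sec²φ = 1/cos²(66.4°) = 1/0.4003² = 6.239.
True area = apparent / (areal scale) = 170000 / 6.239 ≈ 27200 km².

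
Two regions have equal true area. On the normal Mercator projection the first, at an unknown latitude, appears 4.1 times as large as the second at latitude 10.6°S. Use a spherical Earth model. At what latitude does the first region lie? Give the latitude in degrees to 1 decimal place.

61.0°

On Mercator, (apparent₁)/(apparent₂) = sec²φ₁ / sec²φ₂ when true areas are equal.
cos²φ₂ / cos²φ₁ = 4.1  ⇒  cos φ₁ = cos 10.6° / √4.1 = 0.9829/2.025 = 0.4854.
φ₁ = arccos(0.4854) ≈ 61.0°.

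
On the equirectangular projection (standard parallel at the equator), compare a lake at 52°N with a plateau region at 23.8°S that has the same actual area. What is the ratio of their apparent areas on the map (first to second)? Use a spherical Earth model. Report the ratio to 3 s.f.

Plate carrée maps x = Rλ, y = Rφ. The meridian scale is h = 1 and the parallel scale is k = 1/cos φ = sec φ.
Areal scale at 52°: h·k = 1.000 × 1.624 = 1.624.
Areal scale at 23.8°: h·k = 1.000 × 1.093 = 1.093.
Ratio = 1.624/1.093 ≈ 1.49.

1.49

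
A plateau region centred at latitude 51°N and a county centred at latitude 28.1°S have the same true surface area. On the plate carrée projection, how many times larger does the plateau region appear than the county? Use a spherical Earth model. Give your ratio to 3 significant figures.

1.40

Plate carrée maps x = Rλ, y = Rφ. The meridian scale is h = 1 and the parallel scale is k = 1/cos φ = sec φ.
Areal scale at 51°: h·k = 1.000 × 1.589 = 1.589.
Areal scale at 28.1°: h·k = 1.000 × 1.134 = 1.134.
Ratio = 1.589/1.134 ≈ 1.40.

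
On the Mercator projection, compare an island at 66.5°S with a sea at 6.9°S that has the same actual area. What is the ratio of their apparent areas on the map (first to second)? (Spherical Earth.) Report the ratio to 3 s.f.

6.20

On Mercator, area is exaggerated by sec²φ = 1/cos²φ.
At 66.5°: sec²(66.5°) = 1/0.3987² = 6.289.
At 6.9°: sec²(6.9°) = 1/0.9928² = 1.015.
Ratio = 6.289/1.015 = cos²(6.9°)/cos²(66.5°) ≈ 6.20.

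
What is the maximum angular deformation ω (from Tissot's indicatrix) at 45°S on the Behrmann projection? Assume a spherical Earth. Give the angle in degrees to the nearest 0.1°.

Behrmann is a cylindrical equal-area projection with standard parallels at ±30°. A cylindrical equal-area projection with standard parallel φ₀ has meridian scale h = cos φ / cos φ₀ and parallel scale k = cos φ₀ / cos φ (so areas are preserved, h·k = 1).
At 45°: h = 0.8165, k = 1.225; principal scales a = 1.225, b = 0.8165.
sin(ω/2) = (a − b)/(a + b) = 0.4082/2.041 = 0.2000, so ω = 2 arcsin(0.2000) ≈ 23.1°.

23.1°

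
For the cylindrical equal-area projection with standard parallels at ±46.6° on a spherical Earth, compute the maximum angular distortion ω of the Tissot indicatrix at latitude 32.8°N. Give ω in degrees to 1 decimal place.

22.9°

For cylindrical equal-area with standard parallel φ₀, h = cos φ / cos φ₀ and k = cos φ₀ / cos φ, so h·k = 1.
At 32.8°: h = 1.223, k = 0.8174; principal scales a = 1.223, b = 0.8174.
sin(ω/2) = (a − b)/(a + b) = 0.4060/2.041 = 0.1989, so ω = 2 arcsin(0.1989) ≈ 22.9°.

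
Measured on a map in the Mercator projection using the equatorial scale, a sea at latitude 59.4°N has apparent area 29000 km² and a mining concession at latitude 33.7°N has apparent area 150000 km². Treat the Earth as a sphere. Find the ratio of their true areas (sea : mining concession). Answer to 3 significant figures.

On Mercator the areal scale is sec²φ, so true area = apparent × cos²φ.
True area of sea: 29000 × cos²(59.4°) = 29000 × 0.2591 = 7515 km².
True area of mining concession: 150000 × cos²(33.7°) = 150000 × 0.6921 = 103800 km².
Ratio = 7515 / 103800 ≈ 0.0724.

0.0724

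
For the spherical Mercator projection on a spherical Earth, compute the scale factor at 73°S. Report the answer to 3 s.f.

3.42

Mercator is conformal, so the point scale is isotropic: h = k = sec φ = 1/cos φ.
k = 1/cos 73° = 1/0.2924 = 3.420.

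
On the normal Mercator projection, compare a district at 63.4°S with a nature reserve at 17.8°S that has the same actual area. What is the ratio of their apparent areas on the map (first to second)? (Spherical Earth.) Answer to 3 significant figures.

4.52

Mercator is conformal with k = sec φ, so areal scale = k² = sec²φ.
At 63.4°: sec²(63.4°) = 1/0.4478² = 4.988.
At 17.8°: sec²(17.8°) = 1/0.9521² = 1.103.
Ratio = 4.988/1.103 = cos²(17.8°)/cos²(63.4°) ≈ 4.52.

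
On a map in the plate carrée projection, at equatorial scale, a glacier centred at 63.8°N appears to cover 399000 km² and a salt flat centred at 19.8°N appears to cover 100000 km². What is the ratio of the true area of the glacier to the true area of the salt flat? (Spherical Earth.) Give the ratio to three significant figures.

1.87

Plate carrée has h = 1 and k = sec φ, giving areal scale sec φ; true area = (apparent area) · cos φ.
True area of glacier: 399000 × cos(63.8°) = 399000 × 0.4415 = 176200 km².
True area of salt flat: 100000 × cos(19.8°) = 100000 × 0.9409 = 94090 km².
Ratio = 176200 / 94090 ≈ 1.87.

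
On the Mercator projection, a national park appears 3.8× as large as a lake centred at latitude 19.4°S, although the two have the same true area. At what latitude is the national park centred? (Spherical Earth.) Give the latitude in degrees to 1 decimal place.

61.1°

Mercator areal scale is sec²φ, so apparent-area ratio = sec²φ₁ / sec²φ₂ = cos²φ₂ / cos²φ₁.
cos²φ₂ / cos²φ₁ = 3.8  ⇒  cos φ₁ = cos 19.4° / √3.8 = 0.9432/1.949 = 0.4839.
φ₁ = arccos(0.4839) ≈ 61.1°.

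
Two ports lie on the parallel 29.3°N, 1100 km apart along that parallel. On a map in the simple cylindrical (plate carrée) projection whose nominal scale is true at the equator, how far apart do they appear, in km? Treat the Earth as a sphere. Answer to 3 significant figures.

1260 km

In the plate carrée (x = Rλ, y = Rφ), meridians are true-scale (h = 1) and parallels are stretched by k = sec φ.
Along the parallel, k = sec 29.3° = 1/0.8721 = 1.147.
Map distance = 1100 × 1.147 ≈ 1260 km.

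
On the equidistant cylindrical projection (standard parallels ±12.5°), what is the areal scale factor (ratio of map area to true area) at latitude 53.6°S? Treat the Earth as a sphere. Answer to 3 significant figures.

1.65

In the equirectangular projection with standard parallel φ₀ = 12.5° (x = Rλ cos φ₀, y = Rφ), meridians are true-scale (h = 1) and the parallel scale is k = cos φ₀ / cos φ.
Areal scale = h·k = 1 × cos φ₀ / cos φ; at 53.6°, h = 1.000, k = 1.645, so h·k = 1.645.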